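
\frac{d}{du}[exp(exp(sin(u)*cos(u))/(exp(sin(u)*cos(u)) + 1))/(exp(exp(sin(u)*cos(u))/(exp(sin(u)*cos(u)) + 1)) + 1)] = exp(exp(sin(2*u)/2)/(exp(sin(2*u)/2) + 1))*exp(sin(2*u)/2)*cos(2*u)/((exp(exp(sin(2*u)/2)/(exp(sin(2*u)/2) + 1)) + 1)^2*(exp(sin(2*u)/2) + 1)^2)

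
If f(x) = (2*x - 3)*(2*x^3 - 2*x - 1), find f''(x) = 48*x^2 - 36*x - 8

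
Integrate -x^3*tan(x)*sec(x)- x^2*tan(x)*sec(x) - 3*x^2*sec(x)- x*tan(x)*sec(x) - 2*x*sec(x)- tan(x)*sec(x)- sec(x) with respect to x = (-x^3 - x^2 - x - 1)*sec(x) + C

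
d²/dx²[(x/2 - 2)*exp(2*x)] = 2*x*exp(2*x) - 6*exp(2*x)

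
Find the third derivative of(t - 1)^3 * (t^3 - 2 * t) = 120*t^3 - 180*t^2 + 24*t + 30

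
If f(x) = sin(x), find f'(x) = cos(x)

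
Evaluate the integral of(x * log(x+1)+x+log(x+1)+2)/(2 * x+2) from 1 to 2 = -3*log(2)/2 + 2*log(3)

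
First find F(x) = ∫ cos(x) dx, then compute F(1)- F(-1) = 2*sin(1)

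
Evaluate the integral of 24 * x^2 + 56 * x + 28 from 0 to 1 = 64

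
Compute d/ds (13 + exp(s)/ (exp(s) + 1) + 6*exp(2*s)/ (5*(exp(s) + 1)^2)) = (17*exp(2*s) + 5*exp(s))/(5*exp(3*s) + 15*exp(2*s) + 15*exp(s) + 5)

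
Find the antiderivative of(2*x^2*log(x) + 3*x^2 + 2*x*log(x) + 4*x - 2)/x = (log(x) + 1)*(x^2 + 2*x - 2) + C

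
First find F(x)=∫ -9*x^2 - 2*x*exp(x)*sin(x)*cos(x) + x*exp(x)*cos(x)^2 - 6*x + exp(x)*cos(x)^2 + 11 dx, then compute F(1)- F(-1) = exp(-1)*cos(1)^2 + E*cos(1)^2 + 16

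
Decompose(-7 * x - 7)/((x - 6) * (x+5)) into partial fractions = -28/(11*(x + 5)) - 49/(11*(x - 6))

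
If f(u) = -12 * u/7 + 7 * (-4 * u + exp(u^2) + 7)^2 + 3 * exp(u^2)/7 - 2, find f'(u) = -112*u^2*exp(u^2) + 28*u*exp(2*u^2) + 1378*u*exp(u^2)/7 + 224*u - 56*exp(u^2) - 2756/7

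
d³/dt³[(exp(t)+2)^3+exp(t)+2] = 27*exp(3*t) + 48*exp(2*t) + 13*exp(t)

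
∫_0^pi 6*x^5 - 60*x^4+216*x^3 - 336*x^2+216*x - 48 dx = -8 + (-2 + (-2 + pi)^2)^3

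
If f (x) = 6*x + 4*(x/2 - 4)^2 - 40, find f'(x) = 2*x - 10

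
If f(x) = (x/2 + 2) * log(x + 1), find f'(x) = (x*log(x + 1) + x + log(x + 1) + 4)/(2*x + 2)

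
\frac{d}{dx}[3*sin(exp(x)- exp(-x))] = 3*(exp(2*x) + 1)*exp(-x)*cos(exp(x) - exp(-x))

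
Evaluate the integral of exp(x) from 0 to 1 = -1 + E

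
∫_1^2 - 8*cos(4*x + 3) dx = 2*sin(7) - 2*sin(11)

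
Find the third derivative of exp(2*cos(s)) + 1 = 2*(-4*sin(s)^2 + 6*cos(s) + 1)*exp(2*cos(s))*sin(s)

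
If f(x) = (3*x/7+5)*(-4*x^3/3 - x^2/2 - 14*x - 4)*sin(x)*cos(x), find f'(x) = -4*x^4*cos(2*x)/7 - 8*x^3*sin(2*x)/7 - 289*x^3*cos(2*x)/42 - 289*x^2*sin(2*x)/28 - 17*x^2*cos(2*x)/2 - 17*x*sin(2*x)/2 - 502*x*cos(2*x)/7 - 251*sin(2*x)/7 - 20*cos(2*x)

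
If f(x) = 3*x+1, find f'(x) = 3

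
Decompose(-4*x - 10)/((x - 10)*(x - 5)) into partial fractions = 6/(x - 5) - 10/(x - 10)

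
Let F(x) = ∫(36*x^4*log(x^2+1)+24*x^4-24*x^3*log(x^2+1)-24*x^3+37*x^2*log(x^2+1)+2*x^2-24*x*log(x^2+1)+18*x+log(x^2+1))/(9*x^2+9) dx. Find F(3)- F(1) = -10*log(2)/9 + 76*log(10)/3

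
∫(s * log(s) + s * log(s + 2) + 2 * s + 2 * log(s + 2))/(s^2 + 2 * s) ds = (log(s) + 2)*log(s + 2) + C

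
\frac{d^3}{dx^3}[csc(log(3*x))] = (-15*sin(log(x) + log(3)) - 3*sin(3*(log(x) + log(3))) - 25*cos(log(x) + log(3)) + cos(3*(log(x) + log(3))))/(x^3*(1 - cos(2*(log(x) + log(3))))^2)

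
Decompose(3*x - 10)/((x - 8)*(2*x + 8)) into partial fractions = 11/(12*(x + 4)) + 7/(12*(x - 8))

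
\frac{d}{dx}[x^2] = 2*x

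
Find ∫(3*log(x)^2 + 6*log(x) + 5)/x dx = (log(x) + 1)^3 + 2*log(x) + C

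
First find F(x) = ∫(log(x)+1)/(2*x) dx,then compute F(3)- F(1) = log(3)^2/4 + log(3)/2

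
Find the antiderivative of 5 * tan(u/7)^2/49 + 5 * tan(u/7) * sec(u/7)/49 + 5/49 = 5*tan(u/7)/7 + 5/(7*cos(u/7)) + C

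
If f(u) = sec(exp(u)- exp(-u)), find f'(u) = (exp(2*u)*tan(exp(u) - exp(-u))*sec(exp(u) - exp(-u)) + tan(exp(u) - exp(-u))*sec(exp(u) - exp(-u)))*exp(-u)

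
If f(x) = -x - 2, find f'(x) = -1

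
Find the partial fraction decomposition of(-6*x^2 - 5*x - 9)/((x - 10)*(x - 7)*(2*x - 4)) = -43/(80*(x - 2)) + 169/(15*(x - 7)) - 659/(48*(x - 10))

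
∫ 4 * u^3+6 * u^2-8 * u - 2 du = u^4 + 2*u^3 - 4*u^2 - 2*u + C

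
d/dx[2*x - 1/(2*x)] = (4*x^2 + 1)/(2*x^2)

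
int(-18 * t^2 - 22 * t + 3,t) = -6*t^3 - 11*t^2 + 3*t + C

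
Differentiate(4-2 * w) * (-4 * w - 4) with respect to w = 16*w - 8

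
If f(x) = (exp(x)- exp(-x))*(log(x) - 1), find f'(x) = (x*exp(2*x)*log(x) - x*exp(2*x) + x*log(x) - x + exp(2*x) - 1)*exp(-x)/x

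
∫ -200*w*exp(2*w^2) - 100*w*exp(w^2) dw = -50*(exp(w^2) + 1)*exp(w^2) + C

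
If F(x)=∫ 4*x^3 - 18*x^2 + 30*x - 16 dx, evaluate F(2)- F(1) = 2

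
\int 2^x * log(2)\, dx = 2^x + C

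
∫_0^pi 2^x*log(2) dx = -1 + 2^pi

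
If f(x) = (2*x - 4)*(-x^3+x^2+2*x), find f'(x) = -8*x^3 + 18*x^2 - 8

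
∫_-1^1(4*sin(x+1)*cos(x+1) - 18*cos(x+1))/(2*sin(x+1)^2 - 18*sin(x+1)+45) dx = -log(10) + log(1 + (-3 + 2*sin(2)/3)^2)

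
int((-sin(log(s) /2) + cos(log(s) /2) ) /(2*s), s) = sqrt(2)*sin(log(s)/2 + pi/4) + C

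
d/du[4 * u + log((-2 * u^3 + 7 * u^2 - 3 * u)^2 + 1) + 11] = (16*u^6 - 88*u^5 + 104*u^4 + 76*u^3 - 90*u^2 + 18*u + 4)/(4*u^6 - 28*u^5 + 61*u^4 - 42*u^3 + 9*u^2 + 1)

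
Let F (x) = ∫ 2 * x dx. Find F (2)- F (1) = 3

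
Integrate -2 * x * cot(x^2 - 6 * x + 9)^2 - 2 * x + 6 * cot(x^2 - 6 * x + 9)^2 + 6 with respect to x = cot((x - 3)^2) + C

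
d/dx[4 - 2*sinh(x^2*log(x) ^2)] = -4*x*(log(x) + 1)*log(x)*cosh(x^2*log(x)^2)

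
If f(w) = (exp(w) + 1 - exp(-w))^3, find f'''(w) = (27*exp(6*w) + 24*exp(5*w) - 24*exp(w) + 27)*exp(-3*w)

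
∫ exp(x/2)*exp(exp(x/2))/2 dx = exp(exp(x/2)) + C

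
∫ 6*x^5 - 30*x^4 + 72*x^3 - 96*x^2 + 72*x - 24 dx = x^6 - 6*x^5 + 18*x^4 - 32*x^3 + 36*x^2 - 24*x + C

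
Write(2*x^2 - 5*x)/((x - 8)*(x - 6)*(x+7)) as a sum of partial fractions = 133/(195*(x + 7)) - 21/(13*(x - 6)) + 44/(15*(x - 8))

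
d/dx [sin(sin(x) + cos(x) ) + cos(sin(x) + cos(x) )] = 2*cos(x + pi/4)*cos(sqrt(2)*sin(x + pi/4) + pi/4)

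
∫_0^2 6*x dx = 12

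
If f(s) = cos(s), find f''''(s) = cos(s)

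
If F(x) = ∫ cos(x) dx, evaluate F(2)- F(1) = -sin(1) + sin(2)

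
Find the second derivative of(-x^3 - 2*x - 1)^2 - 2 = 30*x^4 + 48*x^2 + 12*x + 8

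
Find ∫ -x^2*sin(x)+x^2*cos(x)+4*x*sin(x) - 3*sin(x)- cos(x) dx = sqrt(2)*(x - 1)^2*sin(x + pi/4) + C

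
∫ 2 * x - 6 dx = x^2 - 6*x + C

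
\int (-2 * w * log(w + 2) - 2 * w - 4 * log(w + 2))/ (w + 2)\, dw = -2*w*log(w + 2) + C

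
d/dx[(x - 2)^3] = 3*x^2 - 12*x + 12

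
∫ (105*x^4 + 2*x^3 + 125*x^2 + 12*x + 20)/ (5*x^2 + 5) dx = 7*x^3 + x^2/5 + 4*x + log(x^2 + 1) + C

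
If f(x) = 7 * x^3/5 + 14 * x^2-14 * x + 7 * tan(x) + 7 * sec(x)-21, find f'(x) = 21*x^2/5 + 28*x + 7*tan(x)^2 + 7*tan(x)*sec(x) - 7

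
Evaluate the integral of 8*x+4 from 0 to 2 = 24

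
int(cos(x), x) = sin(x) + C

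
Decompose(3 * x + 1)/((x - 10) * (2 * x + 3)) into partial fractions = 7/(23*(2*x + 3)) + 31/(23*(x - 10))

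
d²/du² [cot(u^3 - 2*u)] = 2*(9*u^4*cos(u*(u^2 - 2))/sin(u*(u^2 - 2)) - 12*u^2*cos(u*(u^2 - 2))/sin(u*(u^2 - 2)) - 3*u + 4*cos(u*(u^2 - 2))/sin(u*(u^2 - 2)))/sin(u*(u^2 - 2))^2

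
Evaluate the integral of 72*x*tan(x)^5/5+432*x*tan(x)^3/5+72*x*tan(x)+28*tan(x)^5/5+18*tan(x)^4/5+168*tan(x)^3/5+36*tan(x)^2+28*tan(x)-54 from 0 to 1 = -54 + 5*tan(1)^4 + 50*tan(1)^2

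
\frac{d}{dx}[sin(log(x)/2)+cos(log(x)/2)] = sqrt(2)*cos(log(x)/2 + pi/4)/(2*x)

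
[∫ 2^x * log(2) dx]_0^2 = 3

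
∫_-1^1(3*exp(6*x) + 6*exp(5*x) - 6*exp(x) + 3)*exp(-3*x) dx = -(-E + exp(-1) + 1)^3 + (-exp(-1) + 1 + E)^3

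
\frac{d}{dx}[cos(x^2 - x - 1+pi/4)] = (1 - 2*x)*sin(x^2 - x - 1 + pi/4)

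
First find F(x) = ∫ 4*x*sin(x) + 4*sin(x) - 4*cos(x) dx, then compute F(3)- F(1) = 8*cos(1) - 16*cos(3)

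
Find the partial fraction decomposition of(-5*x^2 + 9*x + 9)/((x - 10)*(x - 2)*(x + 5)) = -23/(15*(x + 5)) - 1/(8*(x - 2)) - 401/(120*(x - 10))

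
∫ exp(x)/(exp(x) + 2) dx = log(exp(x) + 2) + C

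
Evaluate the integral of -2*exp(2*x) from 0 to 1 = 1 - exp(2)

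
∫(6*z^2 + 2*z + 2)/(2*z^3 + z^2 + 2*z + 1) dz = log(2*z^3 + z^2 + 2*z + 1) + C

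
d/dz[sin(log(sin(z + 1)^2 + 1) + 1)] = 2*sin(z + 1)*cos(z + 1)*cos(log(sin(z + 1)^2 + 1) + 1)/(sin(z + 1)^2 + 1)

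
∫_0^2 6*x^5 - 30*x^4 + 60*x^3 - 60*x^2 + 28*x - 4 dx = 0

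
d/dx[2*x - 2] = 2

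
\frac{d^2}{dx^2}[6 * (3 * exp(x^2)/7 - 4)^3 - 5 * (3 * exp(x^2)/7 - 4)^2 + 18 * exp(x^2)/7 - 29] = 5832*x^2*exp(3*x^2)/343 - 1584*x^2*exp(2*x^2)/7 + 4008*x^2*exp(x^2)/7 + 972*exp(3*x^2)/343 - 396*exp(2*x^2)/7 + 2004*exp(x^2)/7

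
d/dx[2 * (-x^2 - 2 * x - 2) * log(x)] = (-4*x^2*log(x) - 2*x^2 - 4*x*log(x) - 4*x - 4)/x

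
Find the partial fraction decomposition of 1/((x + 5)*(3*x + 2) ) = 3/(13*(3*x + 2)) - 1/(13*(x + 5))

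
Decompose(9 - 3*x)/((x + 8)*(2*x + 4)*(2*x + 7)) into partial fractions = -13/(9*(2*x + 7)) + 11/(36*(x + 8)) + 5/(12*(x + 2))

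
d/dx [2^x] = 2^x*log(2)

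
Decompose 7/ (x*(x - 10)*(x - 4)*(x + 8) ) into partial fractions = -7/(1728*(x + 8)) - 7/(288*(x - 4)) + 7/(1080*(x - 10)) + 7/(320*x)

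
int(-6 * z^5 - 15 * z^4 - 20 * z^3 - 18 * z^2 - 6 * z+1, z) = -z^6 - 3*z^5 - 5*z^4 - 6*z^3 - 3*z^2 + z + C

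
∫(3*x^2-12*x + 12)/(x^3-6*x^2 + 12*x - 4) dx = log((x - 2)^3 + 4) + C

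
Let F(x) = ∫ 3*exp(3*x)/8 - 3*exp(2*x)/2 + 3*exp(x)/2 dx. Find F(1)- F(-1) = (-1 + E/2)^3 - (-1 + exp(-1)/2)^3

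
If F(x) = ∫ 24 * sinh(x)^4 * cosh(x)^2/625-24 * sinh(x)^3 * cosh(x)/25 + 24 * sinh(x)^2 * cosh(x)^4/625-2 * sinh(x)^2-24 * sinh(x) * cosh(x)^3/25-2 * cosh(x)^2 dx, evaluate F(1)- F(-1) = -2*sinh(2) + 16*sinh(1)^3*cosh(1)^3/625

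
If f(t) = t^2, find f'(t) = 2*t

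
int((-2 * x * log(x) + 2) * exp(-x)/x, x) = 2*exp(-x)*log(x) + C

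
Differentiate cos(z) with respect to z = -sin(z)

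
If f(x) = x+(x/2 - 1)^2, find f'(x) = x/2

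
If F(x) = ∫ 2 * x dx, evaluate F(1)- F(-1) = 0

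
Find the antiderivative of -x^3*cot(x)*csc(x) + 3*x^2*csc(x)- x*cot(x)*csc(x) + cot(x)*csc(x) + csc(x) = (x^3 + x - 1)*csc(x) + C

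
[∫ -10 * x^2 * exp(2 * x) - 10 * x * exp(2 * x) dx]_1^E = -5*exp(2 + 2*E) + 5*exp(2)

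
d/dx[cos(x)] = -sin(x)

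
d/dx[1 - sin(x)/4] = -cos(x)/4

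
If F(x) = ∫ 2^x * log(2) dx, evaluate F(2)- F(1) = 2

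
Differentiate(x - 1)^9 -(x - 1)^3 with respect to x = 9*x^8 - 72*x^7 + 252*x^6 - 504*x^5 + 630*x^4 - 504*x^3 + 249*x^2 - 66*x + 6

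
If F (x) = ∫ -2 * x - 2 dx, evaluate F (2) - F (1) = -5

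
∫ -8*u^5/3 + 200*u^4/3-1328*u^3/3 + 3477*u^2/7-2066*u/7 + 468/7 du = -4*u^6/9 + 40*u^5/3 - 332*u^4/3 + 1159*u^3/7 - 1033*u^2/7 + 468*u/7 + C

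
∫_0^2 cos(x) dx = sin(2)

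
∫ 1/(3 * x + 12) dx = log(x + 4)/3 + C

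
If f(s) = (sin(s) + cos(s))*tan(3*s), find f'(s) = sqrt(2)*(3*sin(s + pi/4)/cos(3*s)^2 + cos(s + pi/4)*tan(3*s))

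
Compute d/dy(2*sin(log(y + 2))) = 2*cos(log(y + 2))/(y + 2)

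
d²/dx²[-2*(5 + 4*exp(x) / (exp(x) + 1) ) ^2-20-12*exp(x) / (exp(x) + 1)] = (156*exp(3*x) - 128*exp(2*x) - 92*exp(x))/(exp(4*x) + 4*exp(3*x) + 6*exp(2*x) + 4*exp(x) + 1)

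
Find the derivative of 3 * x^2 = 6*x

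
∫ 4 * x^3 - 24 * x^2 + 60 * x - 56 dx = x^4 - 8*x^3 + 30*x^2 - 56*x + C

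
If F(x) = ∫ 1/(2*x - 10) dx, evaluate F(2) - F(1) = -log(2) + log(3)/2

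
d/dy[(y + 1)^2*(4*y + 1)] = 12*y^2 + 18*y + 6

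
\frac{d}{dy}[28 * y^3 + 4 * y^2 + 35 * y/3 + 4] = 84*y^2 + 8*y + 35/3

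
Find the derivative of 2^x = 2^x*log(2)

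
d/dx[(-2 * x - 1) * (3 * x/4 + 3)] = -3*x - 27/4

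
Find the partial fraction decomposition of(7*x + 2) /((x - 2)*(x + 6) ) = 5/(x + 6) + 2/(x - 2)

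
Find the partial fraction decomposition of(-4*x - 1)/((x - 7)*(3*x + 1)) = -1/(22*(3*x + 1)) - 29/(22*(x - 7))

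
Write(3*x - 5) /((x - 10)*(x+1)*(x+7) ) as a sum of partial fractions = -13/(51*(x + 7)) + 4/(33*(x + 1)) + 25/(187*(x - 10))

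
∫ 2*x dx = x^2 + C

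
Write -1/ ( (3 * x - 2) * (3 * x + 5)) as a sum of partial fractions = 1/(7*(3*x + 5)) - 1/(7*(3*x - 2))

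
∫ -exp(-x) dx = exp(-x) + C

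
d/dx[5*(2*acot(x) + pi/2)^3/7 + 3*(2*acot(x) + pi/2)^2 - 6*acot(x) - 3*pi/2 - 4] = (-240*acot(x)^2 - 120*pi*acot(x) - 336*acot(x) - 84*pi - 15*pi^2 + 84)/(14*x^2 + 14)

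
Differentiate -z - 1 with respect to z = -1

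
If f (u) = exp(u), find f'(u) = exp(u)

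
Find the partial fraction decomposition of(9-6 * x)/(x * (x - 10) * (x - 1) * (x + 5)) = -13/(150*(x + 5)) - 1/(18*(x - 1)) - 17/(450*(x - 10)) + 9/(50*x)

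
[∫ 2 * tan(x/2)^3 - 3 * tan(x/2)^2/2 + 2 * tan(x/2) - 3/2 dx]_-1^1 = -6*tan(1/2)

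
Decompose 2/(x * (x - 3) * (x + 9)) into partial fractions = 1/(54*(x + 9)) + 1/(18*(x - 3)) - 2/(27*x)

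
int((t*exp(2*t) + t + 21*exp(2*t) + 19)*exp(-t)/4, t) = (t + 20)*sinh(t)/2 + C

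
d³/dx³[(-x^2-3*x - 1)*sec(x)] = (x^2*sin(x)/cos(x) - 6*x^2*sin(x)/cos(x)^3 + 3*x*sin(x)/cos(x) - 18*x*sin(x)/cos(x)^3 + 6*x - 12*x/cos(x)^2 - 5*sin(x)/cos(x) - 6*sin(x)/cos(x)^3 + 9 - 18/cos(x)^2)/cos(x)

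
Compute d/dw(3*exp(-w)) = -3*exp(-w)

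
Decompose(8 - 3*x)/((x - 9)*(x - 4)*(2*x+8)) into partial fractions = 5/(52*(x + 4)) + 1/(20*(x - 4)) - 19/(130*(x - 9))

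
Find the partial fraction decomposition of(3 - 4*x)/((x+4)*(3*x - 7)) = -1/(3*x - 7) - 1/(x + 4)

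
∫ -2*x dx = -x^2 + C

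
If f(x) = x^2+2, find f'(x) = 2*x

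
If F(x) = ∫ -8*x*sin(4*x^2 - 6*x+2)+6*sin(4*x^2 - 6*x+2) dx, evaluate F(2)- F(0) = -cos(2) + cos(6)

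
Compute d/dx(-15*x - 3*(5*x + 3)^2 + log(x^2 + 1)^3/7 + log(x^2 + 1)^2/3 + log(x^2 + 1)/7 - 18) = (-3150*x^3 - 2205*x^2 + 18*x*log(x^2 + 1)^2 + 28*x*log(x^2 + 1) - 3144*x - 2205)/(21*x^2 + 21)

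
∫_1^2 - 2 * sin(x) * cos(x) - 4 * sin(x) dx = -(cos(1) + 2)^2 + (cos(2) + 2)^2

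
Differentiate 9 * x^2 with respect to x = 18*x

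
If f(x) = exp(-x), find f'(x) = -exp(-x)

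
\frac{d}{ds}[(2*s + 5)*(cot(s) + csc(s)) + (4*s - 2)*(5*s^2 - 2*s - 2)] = 60*s^2 - 2*s*cot(s)^2 - 2*s*cot(s)*csc(s) - 38*s - 5*cot(s)^2 - 5*cot(s)*csc(s) + 2*cot(s) + 2*csc(s) - 9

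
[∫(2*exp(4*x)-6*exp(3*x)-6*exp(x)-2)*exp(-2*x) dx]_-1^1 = -(-3 - E + exp(-1))^2 + (-3 - exp(-1) + E)^2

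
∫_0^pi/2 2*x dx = pi^2/4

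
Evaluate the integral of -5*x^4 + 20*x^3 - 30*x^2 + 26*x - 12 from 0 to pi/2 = -4 + (-2 + pi/2)^2*(-pi^3/8 - pi + 1 + pi^2/4)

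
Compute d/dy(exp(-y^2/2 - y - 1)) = (-y - 1)*exp(-y^2/2 - y - 1)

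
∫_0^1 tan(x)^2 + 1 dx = tan(1)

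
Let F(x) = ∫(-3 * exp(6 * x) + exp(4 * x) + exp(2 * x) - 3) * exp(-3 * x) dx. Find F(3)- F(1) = -(-exp(-3) + exp(3))^3 - 2*exp(3) - 2*exp(-1) + 2*exp(-3) + 2*E + (E - exp(-1))^3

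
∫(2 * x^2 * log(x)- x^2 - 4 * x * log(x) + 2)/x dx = ((x - 2)^2 - 2)*(log(x) - 1) + C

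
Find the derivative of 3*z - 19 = 3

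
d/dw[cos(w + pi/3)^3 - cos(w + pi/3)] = -3*sin(w + pi/3)*cos(w + pi/3)^2 + sin(w + pi/3)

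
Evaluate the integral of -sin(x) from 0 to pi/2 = -1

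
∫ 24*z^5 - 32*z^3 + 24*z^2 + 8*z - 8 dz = 4*z^6 - 8*z^4 + 8*z^3 + 4*z^2 - 8*z + C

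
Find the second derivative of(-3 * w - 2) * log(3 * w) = (2 - 3*w)/w^2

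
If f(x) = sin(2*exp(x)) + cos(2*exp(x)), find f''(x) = 2*sqrt(2)*(-2*exp(x)*sin(2*exp(x) + pi/4) + cos(2*exp(x) + pi/4))*exp(x)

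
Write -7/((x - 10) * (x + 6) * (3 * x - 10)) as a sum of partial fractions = 9/(80*(3*x - 10)) - 1/(64*(x + 6)) - 7/(320*(x - 10))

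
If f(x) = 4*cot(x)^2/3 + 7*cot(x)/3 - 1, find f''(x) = 8*cot(x)^4 + 14*cot(x)^3/3 + 32*cot(x)^2/3 + 14*cot(x)/3 + 8/3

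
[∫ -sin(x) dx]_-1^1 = 0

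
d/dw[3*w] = 3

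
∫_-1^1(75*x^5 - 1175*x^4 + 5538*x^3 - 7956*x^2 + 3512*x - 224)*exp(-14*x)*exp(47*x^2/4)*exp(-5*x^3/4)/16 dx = -27*exp(27) - 7*exp(-7/2)/2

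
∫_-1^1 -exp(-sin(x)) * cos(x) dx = -exp(sin(1)) + exp(-sin(1))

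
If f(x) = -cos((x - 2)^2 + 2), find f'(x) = 2*(x - 2)*sin(x^2 - 4*x + 6)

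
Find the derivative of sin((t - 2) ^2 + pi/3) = 2*(t - 2)*cos(t^2 - 4*t + pi/3 + 4)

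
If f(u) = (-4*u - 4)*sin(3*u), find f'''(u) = 108*u*cos(3*u) + 108*sqrt(2)*sin(3*u + pi/4)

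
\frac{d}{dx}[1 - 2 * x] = -2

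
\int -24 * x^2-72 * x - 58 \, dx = -8*x^3 - 36*x^2 - 58*x + C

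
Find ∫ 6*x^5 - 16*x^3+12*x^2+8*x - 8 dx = x^6 - 4*x^4 + 4*x^3 + 4*x^2 - 8*x + C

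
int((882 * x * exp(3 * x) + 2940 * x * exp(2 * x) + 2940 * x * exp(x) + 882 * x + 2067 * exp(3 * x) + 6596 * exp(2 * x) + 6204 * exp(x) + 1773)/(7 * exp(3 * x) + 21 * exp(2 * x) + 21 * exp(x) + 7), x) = ((9*x + 4)*(exp(x) + 1)^2 + 49*(3*(x + 2)*(exp(x) + 1) + exp(x))^2 + 3*(exp(x) + 1)*exp(x))/(7*(exp(x) + 1)^2) + C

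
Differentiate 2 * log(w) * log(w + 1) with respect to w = (2*w*log(w) + 2*w*log(w + 1) + 2*log(w + 1))/(w^2 + w)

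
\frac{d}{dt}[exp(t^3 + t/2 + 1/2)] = 3*t^2*exp(t^3 + t/2 + 1/2) + exp(t^3 + t/2 + 1/2)/2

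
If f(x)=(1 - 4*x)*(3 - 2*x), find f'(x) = 16*x - 14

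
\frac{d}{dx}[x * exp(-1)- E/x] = (x^2 + exp(2))*exp(-1)/x^2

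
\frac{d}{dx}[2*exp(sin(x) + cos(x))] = 2*sqrt(2)*exp(sin(x))*exp(cos(x))*cos(x + pi/4)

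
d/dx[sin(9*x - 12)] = 9*cos(9*x - 12)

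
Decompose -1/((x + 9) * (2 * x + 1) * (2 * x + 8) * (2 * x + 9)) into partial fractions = -1/(36*(2*x + 9)) - 1/(476*(2*x + 1)) + 1/(1530*(x + 9)) + 1/(70*(x + 4))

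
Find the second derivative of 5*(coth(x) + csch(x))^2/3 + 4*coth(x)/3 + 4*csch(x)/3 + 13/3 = (5*sinh(x) + 4*sinh(2*x) + sinh(3*x) + 115*cosh(x)/2 + 20*cosh(2*x) + 5*cosh(3*x)/2 + 40)/(3*sinh(x)^4)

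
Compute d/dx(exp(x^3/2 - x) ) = 3*x^2*exp(x^3/2 - x)/2 - exp(x^3/2 - x)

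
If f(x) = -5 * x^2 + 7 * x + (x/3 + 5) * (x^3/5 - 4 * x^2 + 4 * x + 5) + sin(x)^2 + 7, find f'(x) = 4*x^3/15 - x^2 - 142*x/3 + sin(2*x) + 86/3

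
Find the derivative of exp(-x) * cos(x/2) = -(sin(x/2) + 2*cos(x/2))*exp(-x)/2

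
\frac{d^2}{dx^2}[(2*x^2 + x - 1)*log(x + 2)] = (4*x^2*log(x + 2) + 6*x^2 + 16*x*log(x + 2) + 17*x + 16*log(x + 2) + 5)/(x^2 + 4*x + 4)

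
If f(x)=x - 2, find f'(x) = 1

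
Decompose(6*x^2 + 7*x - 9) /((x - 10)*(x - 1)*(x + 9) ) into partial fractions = 207/(95*(x + 9)) - 2/(45*(x - 1)) + 661/(171*(x - 10))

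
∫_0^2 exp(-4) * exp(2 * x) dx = 1/2 - exp(-4)/2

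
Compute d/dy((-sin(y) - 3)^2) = 2*(sin(y) + 3)*cos(y)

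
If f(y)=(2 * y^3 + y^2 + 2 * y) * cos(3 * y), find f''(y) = -18*y^3*cos(3*y) - 36*y^2*sin(3*y) - 9*y^2*cos(3*y) - 12*y*sin(3*y) - 6*y*cos(3*y) - 12*sin(3*y) + 2*cos(3*y)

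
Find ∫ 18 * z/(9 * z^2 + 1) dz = log(9*z^2 + 1) + C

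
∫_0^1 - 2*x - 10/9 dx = -19/9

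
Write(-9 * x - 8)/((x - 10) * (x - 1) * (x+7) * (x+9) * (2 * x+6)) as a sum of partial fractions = 73/(4560*(x + 9)) - 55/(2176*(x + 7)) + 19/(2496*(x + 3)) + 17/(5760*(x - 1)) - 49/(37791*(x - 10))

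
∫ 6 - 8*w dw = -4*w^2 + 6*w + C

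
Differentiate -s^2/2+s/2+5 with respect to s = 1/2 - s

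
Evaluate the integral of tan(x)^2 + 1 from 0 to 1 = tan(1)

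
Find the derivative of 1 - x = -1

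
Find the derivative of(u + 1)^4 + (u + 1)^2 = 4*u^3 + 12*u^2 + 14*u + 6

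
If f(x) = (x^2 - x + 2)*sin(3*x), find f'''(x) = -27*x^2*cos(3*x) - 54*x*sin(3*x) + 27*x*cos(3*x) + 27*sin(3*x) - 36*cos(3*x)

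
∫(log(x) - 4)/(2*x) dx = (log(x) - 4)^2/4 + C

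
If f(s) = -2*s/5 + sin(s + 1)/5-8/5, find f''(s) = -sin(s + 1)/5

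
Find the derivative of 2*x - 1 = 2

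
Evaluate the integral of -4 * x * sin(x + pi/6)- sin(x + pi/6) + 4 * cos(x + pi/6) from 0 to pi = -sqrt(3)*(1 + 4*pi)/2 - sqrt(3)/2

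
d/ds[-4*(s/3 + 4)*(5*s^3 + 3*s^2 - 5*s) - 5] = -80*s^3/3 - 252*s^2 - 248*s/3 + 80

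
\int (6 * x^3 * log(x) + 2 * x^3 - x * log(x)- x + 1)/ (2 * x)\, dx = (2*x^3 - x + 1)*log(x)/2 + C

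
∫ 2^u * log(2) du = 2^u + C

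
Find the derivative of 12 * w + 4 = 12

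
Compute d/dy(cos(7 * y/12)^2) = -7*sin(7*y/6)/12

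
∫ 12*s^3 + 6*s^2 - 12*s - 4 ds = 3*s^4 + 2*s^3 - 6*s^2 - 4*s + C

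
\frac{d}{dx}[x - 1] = 1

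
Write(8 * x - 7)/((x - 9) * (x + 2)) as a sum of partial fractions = 23/(11*(x + 2)) + 65/(11*(x - 9))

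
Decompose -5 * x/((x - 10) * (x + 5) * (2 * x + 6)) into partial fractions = 5/(12*(x + 5)) - 15/(52*(x + 3)) - 5/(39*(x - 10))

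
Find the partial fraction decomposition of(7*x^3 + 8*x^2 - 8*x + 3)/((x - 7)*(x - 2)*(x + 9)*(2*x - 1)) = 5/(247*(2*x - 1)) + 1095/(836*(x + 9)) - 5/(11*(x - 2)) + 137/(52*(x - 7))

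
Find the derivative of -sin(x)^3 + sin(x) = cos(x)/4 + 3*cos(3*x)/4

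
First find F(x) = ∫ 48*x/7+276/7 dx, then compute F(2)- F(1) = 348/7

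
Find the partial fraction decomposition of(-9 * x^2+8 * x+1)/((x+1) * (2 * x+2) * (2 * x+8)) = -175/(36*(x + 4)) + 47/(18*(x + 1)) - 4/(3*(x + 1)^2)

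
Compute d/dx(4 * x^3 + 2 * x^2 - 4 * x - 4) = 12*x^2 + 4*x - 4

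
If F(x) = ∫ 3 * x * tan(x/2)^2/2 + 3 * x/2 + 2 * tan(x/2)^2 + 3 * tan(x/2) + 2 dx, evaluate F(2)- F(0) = 10*tan(1)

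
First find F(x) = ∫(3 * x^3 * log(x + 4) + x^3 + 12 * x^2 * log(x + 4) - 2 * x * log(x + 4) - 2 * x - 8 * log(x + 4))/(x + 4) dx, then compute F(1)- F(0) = -log(5)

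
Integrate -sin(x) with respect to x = cos(x) + C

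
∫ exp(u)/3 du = exp(u)/3 + C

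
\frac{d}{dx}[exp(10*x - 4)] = 10*exp(10*x - 4)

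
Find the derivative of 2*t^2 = 4*t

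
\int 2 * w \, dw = w^2 + C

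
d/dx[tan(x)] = cos(x)^(-2)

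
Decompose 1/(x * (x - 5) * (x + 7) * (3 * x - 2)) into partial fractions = -27/(598*(3*x - 2)) - 1/(1932*(x + 7)) + 1/(780*(x - 5)) + 1/(70*x)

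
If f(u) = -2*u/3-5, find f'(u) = -2/3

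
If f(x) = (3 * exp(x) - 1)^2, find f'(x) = 18*exp(2*x) - 6*exp(x)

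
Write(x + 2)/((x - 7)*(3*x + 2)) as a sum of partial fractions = -4/(23*(3*x + 2)) + 9/(23*(x - 7))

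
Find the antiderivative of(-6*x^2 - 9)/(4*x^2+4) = -3*x/2 + 3*acot(x)/4 + C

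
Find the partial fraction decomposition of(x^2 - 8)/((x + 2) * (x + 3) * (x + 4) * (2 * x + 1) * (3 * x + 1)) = -639/(440*(3*x + 1)) + 124/(105*(2*x + 1)) + 4/(77*(x + 4)) - 1/(40*(x + 3)) - 2/(15*(x + 2))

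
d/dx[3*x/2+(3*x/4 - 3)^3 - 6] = 81*x^2/64 - 81*x/8 + 87/4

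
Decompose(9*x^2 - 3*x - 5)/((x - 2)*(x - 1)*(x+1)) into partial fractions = 7/(6*(x + 1)) - 1/(2*(x - 1)) + 25/(3*(x - 2))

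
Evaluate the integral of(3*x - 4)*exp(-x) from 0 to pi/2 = -1 + (1 - 3*pi/2)*exp(-pi/2)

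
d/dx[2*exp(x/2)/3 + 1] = exp(x/2)/3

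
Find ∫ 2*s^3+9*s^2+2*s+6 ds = s^4/2 + 3*s^3 + s^2 + 6*s + C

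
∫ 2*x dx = x^2 + C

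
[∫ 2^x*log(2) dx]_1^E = -2 + 2^E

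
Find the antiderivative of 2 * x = x^2 + C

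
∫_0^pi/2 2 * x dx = pi^2/4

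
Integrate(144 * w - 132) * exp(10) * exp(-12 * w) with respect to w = (10 - 12*w)*exp(10 - 12*w) + C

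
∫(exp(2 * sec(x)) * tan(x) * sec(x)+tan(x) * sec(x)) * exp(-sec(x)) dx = 2*sinh(1/cos(x)) + C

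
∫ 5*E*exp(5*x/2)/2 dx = exp(5*x/2 + 1) + C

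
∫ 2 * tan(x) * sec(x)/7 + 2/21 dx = 2*x/21 + 2*sec(x)/7 + C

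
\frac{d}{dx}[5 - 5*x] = -5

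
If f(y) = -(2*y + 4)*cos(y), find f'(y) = 2*y*sin(y) + 4*sin(y) - 2*cos(y)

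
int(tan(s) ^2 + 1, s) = tan(s) + C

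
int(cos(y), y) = sin(y) + C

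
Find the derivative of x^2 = 2*x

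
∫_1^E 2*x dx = -1 + exp(2)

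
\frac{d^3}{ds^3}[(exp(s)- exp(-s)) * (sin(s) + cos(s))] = -4*(exp(2*s)*sin(s) + cos(s))*exp(-s)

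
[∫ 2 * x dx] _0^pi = pi^2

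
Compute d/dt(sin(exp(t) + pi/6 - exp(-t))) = (exp(2*t) + 1)*exp(-t)*sin(-exp(t) + pi/3 + exp(-t))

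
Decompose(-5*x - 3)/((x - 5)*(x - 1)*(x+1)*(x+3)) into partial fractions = -3/(16*(x + 3)) + 1/(12*(x + 1)) + 1/(4*(x - 1)) - 7/(48*(x - 5))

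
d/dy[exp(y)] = exp(y)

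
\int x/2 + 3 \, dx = x^2/4 + 3*x + C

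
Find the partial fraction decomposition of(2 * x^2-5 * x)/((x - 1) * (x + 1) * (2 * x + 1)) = -4/(2*x + 1) + 7/(2*(x + 1)) - 1/(2*(x - 1))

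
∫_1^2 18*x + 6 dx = 33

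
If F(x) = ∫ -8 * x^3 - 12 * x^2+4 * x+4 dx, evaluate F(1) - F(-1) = 0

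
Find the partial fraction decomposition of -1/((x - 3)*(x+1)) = 1/(4*(x + 1)) - 1/(4*(x - 3))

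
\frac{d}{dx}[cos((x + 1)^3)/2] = -3*(x + 1)^2*sin(x^3 + 3*x^2 + 3*x + 1)/2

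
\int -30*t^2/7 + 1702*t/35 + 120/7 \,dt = -10*t^3/7 + 851*t^2/35 + 120*t/7 + C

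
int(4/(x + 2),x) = 4*log(x + 2) + C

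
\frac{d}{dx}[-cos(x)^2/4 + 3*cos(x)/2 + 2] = (cos(x) - 3)*sin(x)/2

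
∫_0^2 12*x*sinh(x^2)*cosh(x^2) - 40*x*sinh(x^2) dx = -20*cosh(4) + 17 + 3*cosh(4)^2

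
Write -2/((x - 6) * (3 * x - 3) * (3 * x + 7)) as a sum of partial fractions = -3/(125*(3*x + 7)) + 1/(75*(x - 1)) - 2/(375*(x - 6))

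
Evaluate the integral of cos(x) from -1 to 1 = 2*sin(1)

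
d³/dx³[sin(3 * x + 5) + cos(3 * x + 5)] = -27*sqrt(2)*cos(3*x + pi/4 + 5)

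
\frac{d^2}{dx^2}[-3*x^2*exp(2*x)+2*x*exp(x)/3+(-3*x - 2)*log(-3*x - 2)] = (-108*x^3*exp(2*x) - 288*x^2*exp(2*x) + 6*x^2*exp(x) - 198*x*exp(2*x) + 16*x*exp(x) - 36*exp(2*x) + 8*exp(x) - 27)/(9*x + 6)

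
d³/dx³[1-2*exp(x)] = -2*exp(x)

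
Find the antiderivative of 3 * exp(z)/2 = 3*exp(z)/2 + C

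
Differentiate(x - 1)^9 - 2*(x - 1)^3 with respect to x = 9*x^8 - 72*x^7 + 252*x^6 - 504*x^5 + 630*x^4 - 504*x^3 + 246*x^2 - 60*x + 3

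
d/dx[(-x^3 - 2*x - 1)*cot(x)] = x^3/sin(x)^2 - 3*x^2/tan(x) + 2*x/sin(x)^2 - 2/tan(x) + sin(x)^(-2)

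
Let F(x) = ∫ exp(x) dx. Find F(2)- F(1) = -E + exp(2)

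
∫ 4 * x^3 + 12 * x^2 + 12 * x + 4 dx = x^4 + 4*x^3 + 6*x^2 + 4*x + C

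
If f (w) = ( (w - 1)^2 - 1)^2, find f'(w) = 4*w^3 - 12*w^2 + 8*w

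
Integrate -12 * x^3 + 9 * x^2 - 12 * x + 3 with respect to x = -3*x^4 + 3*x^3 - 6*x^2 + 3*x + C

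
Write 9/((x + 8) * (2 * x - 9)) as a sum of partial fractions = 18/(25*(2*x - 9)) - 9/(25*(x + 8))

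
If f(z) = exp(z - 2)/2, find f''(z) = exp(z - 2)/2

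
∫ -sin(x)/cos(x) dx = log(cos(x)) + C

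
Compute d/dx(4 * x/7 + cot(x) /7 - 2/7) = 3/7 - cot(x)^2/7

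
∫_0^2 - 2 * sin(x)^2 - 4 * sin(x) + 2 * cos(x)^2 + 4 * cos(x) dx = -9 + (cos(2) + sin(2) + 2)^2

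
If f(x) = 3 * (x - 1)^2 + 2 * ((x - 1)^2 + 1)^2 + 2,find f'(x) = 8*x^3 - 24*x^2 + 38*x - 22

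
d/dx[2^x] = 2^x*log(2)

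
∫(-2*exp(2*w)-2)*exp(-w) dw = -4*sinh(w) + C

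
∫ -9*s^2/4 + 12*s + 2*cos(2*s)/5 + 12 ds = -3*s^3/4 + 6*s^2 + 12*s + sin(2*s)/5 + C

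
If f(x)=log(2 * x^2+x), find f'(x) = (4*x + 1)/(2*x^2 + x)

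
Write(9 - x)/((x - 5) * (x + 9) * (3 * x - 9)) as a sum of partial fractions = 1/(28*(x + 9)) - 1/(12*(x - 3)) + 1/(21*(x - 5))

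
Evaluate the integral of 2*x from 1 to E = -1 + exp(2)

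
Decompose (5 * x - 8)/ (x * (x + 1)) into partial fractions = 13/(x + 1) - 8/x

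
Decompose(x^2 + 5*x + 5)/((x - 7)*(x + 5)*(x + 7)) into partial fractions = 19/(28*(x + 7)) - 5/(24*(x + 5)) + 89/(168*(x - 7))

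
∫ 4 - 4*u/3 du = -2*u^2/3 + 4*u + C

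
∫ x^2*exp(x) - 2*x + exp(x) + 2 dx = ((x - 1)^2 + 2)*(exp(x) - 1) + C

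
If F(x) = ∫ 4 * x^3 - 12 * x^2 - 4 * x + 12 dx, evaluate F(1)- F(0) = 7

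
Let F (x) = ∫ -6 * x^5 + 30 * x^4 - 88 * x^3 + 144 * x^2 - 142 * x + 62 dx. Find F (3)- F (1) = -232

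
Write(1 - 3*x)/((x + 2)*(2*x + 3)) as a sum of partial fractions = 11/(2*x + 3) - 7/(x + 2)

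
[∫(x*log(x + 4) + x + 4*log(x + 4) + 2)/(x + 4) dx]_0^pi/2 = -4*log(2) + (pi/2 + 2)*log(pi/2 + 4)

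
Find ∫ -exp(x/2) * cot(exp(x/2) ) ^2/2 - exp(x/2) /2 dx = cot(exp(x/2)) + C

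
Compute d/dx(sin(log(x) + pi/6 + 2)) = cos(log(x) + pi/6 + 2)/x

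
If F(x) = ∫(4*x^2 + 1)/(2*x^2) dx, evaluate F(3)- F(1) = 13/3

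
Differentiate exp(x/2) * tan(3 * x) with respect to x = (tan(3*x)/2 + 3/cos(3*x)^2)*exp(x/2)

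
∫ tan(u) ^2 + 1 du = tan(u) + C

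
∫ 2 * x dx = x^2 + C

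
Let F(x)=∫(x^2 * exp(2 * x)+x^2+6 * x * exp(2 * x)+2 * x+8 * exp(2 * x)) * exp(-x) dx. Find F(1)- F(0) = -9*exp(-1) + 9*E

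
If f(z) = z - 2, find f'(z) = 1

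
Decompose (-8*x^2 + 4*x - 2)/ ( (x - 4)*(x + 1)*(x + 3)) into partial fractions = -43/(7*(x + 3)) + 7/(5*(x + 1)) - 114/(35*(x - 4))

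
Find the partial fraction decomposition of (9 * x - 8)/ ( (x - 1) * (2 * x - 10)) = -1/(8*(x - 1)) + 37/(8*(x - 5))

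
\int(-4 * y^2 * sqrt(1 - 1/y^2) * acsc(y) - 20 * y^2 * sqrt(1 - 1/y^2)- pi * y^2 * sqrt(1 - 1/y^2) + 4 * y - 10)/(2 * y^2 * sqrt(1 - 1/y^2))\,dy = -10*y - (2*y - 5)*(4*acsc(y) + pi)/4 + C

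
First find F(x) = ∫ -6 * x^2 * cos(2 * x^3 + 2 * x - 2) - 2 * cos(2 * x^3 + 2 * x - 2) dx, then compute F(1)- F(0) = -2*sin(2)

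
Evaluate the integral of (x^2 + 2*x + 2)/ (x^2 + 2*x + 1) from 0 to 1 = 3/2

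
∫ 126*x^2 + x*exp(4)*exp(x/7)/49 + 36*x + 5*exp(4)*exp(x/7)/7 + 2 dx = 42*x^3 + 18*x^2 + 2*x + (x + 28)*exp(x/7 + 4)/7 + C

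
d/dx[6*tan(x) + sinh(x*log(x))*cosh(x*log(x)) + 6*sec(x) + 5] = 2*log(x)*sinh(x*log(x))^2 + log(x) + 6*tan(x)^2 + 6*tan(x)*sec(x) + 2*sinh(x*log(x))^2 + 7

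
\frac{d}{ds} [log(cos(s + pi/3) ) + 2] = -tan(s + pi/3)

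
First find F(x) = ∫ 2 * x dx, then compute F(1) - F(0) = 1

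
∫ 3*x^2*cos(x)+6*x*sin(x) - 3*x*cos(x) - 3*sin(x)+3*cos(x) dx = 3*(x^2 - x + 1)*sin(x) + C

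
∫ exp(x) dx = exp(x) + C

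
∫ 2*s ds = s^2 + C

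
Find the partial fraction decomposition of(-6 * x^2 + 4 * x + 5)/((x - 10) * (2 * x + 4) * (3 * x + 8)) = -435/(152*(3*x + 8)) + 9/(16*(x + 2)) - 185/(304*(x - 10))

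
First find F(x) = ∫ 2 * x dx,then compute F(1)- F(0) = 1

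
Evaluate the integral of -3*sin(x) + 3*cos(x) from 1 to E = 3*cos(E) - 3*sin(1) - 3*cos(1) + 3*sin(E)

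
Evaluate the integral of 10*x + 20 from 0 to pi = -20 + 5*(2 + pi)^2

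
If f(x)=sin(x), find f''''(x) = sin(x)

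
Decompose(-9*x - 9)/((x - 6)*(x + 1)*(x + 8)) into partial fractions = 9/(14*(x + 8)) - 9/(14*(x - 6))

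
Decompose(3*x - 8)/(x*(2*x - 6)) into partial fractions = 1/(6*(x - 3)) + 4/(3*x)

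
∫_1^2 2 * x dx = 3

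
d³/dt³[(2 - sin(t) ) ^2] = -4*sin(2*t) + 4*cos(t)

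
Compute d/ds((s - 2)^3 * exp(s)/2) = s^3*exp(s)/2 - 3*s^2*exp(s)/2 + 2*exp(s)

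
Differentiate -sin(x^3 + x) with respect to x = -(3*x^2 + 1)*cos(x*(x^2 + 1))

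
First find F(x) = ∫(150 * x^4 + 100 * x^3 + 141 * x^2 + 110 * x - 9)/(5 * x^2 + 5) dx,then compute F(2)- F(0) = log(5) + 582/5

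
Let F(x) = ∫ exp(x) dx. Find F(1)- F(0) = -1 + E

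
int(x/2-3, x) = x^2/4 - 3*x + C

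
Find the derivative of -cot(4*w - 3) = 4/sin(4*w - 3)^2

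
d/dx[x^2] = 2*x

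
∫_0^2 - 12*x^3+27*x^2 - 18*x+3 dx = -6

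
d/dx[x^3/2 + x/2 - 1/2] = 3*x^2/2 + 1/2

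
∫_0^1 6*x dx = 3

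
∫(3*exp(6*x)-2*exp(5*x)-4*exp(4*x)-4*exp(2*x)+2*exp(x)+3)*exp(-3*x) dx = -8*sinh(x) + 2*sinh(3*x) - 2*cosh(2*x) + C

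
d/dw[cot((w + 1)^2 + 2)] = -2*(w + 1)/sin(w^2 + 2*w + 3)^2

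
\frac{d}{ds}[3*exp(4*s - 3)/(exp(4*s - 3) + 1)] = 12*exp(4*s - 3)/(exp(-6)*exp(8*s) + 2*exp(-3)*exp(4*s) + 1)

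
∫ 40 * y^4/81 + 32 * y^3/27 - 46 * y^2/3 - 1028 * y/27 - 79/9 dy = 8*y^5/81 + 8*y^4/27 - 46*y^3/9 - 514*y^2/27 - 79*y/9 + C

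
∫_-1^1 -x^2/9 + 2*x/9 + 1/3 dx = 16/27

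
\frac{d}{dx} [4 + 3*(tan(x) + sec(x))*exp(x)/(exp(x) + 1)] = 3*(exp(x)*sin(x)/cos(x)^2 + exp(x)/cos(x)^2 + sqrt(2)*sin(x + pi/4)/cos(x)^2 + tan(x) + cos(x)^(-2))*exp(x)/(exp(2*x) + 2*exp(x) + 1)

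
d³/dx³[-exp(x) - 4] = -exp(x)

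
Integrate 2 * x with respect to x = x^2 + C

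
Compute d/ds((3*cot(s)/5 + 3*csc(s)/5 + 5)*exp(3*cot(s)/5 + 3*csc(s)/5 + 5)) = -9*(10*cos(s) + 10 + cos(s)^2/sin(s) + 2*cos(s)/sin(s) + 1/sin(s))*exp(5)*exp(3/(5*sin(s)))*exp(3/(5*tan(s)))/(25*sin(s)^2)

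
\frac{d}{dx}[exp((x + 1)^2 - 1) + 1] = 2*x*exp(x^2 + 2*x) + 2*exp(x^2 + 2*x)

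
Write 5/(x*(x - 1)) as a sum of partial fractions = 5/(x - 1) - 5/x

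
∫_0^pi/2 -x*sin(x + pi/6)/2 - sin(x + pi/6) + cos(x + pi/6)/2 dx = -sqrt(3)/2 - 1/2 - pi/8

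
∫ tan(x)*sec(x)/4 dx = sec(x)/4 + C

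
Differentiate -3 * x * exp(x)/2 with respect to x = -3*x*exp(x)/2 - 3*exp(x)/2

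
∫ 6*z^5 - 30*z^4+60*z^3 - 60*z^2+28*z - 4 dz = z^6 - 6*z^5 + 15*z^4 - 20*z^3 + 14*z^2 - 4*z + C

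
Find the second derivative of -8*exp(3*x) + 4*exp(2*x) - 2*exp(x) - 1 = -72*exp(3*x) + 16*exp(2*x) - 2*exp(x)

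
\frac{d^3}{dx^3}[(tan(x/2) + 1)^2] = 3*tan(x/2)^5 + 3*tan(x/2)^4/2 + 5*tan(x/2)^3 + 2*tan(x/2)^2 + 2*tan(x/2) + 1/2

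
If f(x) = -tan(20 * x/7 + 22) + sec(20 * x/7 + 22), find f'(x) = -20*tan(20*x/7 + 22)^2/7 + 20*tan(20*x/7 + 22)*sec(20*x/7 + 22)/7 - 20/7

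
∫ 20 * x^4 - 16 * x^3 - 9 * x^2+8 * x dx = 4*x^5 - 4*x^4 - 3*x^3 + 4*x^2 + C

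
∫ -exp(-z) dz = exp(-z) + C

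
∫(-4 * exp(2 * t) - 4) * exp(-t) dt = -8*sinh(t) + C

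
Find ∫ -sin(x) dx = cos(x) + C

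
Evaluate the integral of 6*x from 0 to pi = 3*pi^2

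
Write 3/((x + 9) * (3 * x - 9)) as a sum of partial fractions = -1/(12*(x + 9)) + 1/(12*(x - 3))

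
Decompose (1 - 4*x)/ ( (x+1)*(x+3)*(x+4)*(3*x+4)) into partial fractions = -171/(40*(3*x + 4)) - 17/(24*(x + 4)) + 13/(10*(x + 3)) + 5/(6*(x + 1))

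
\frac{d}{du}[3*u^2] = 6*u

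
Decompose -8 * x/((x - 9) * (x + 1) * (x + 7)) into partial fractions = 7/(12*(x + 7)) - 2/(15*(x + 1)) - 9/(20*(x - 9))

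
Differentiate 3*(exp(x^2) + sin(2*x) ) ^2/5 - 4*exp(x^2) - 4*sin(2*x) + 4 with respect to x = 12*x*exp(2*x^2)/5 + 12*x*exp(x^2)*sin(2*x)/5 - 8*x*exp(x^2) + 12*exp(x^2)*cos(2*x)/5 + 6*sin(4*x)/5 - 8*cos(2*x)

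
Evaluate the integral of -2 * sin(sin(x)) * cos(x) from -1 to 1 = 0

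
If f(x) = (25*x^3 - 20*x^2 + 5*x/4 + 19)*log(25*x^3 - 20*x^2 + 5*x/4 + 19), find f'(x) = 75*x^2*log(25*x^3 - 20*x^2 + 5*x/4 + 19) + 75*x^2 - 40*x*log(25*x^3 - 20*x^2 + 5*x/4 + 19) - 40*x + 5*log(25*x^3 - 20*x^2 + 5*x/4 + 19)/4 + 5/4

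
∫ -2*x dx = -x^2 + C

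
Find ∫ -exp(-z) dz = exp(-z) + C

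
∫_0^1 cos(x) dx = sin(1)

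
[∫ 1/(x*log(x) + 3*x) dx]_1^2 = -log(3) + log(log(2) + 3)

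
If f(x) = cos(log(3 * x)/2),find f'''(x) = (-7*sin((log(x) + log(3))/2) + 6*cos((log(x) + log(3))/2))/(8*x^3)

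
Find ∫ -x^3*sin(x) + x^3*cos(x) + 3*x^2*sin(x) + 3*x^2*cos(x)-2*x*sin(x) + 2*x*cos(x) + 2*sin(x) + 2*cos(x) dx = sqrt(2)*x*(x^2 + 2)*sin(x + pi/4) + C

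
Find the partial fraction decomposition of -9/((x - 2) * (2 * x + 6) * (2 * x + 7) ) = -18/(11*(2*x + 7)) + 9/(10*(x + 3)) - 9/(110*(x - 2))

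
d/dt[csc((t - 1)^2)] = 4*(1 - t)*cos(t^2 - 2*t + 1)/(1 - cos(2*t^2 - 4*t + 2))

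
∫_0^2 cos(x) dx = sin(2)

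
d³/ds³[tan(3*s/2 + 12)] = 81*tan(3*s/2 + 12)^4/4 + 27*tan(3*s/2 + 12)^2 + 27/4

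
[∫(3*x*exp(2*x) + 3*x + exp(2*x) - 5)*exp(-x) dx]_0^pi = (-2 + 3*pi)*(-exp(-pi) + exp(pi))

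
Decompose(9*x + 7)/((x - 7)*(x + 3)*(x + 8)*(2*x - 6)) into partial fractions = 13/(330*(x + 8)) - 1/(30*(x + 3)) - 17/(264*(x - 3)) + 7/(120*(x - 7))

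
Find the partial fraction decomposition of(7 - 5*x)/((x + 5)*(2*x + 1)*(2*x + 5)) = -39/(20*(2*x + 5)) + 19/(36*(2*x + 1)) + 32/(45*(x + 5))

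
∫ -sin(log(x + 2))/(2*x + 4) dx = cos(log(x + 2))/2 + C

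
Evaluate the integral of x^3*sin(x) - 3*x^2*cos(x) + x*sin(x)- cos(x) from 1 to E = 2*cos(1) - (E + exp(3))*cos(E)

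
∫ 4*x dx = 2*x^2 + C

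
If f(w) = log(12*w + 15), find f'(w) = 4/(4*w + 5)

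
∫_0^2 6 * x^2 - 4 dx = 8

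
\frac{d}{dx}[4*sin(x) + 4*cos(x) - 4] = -4*sin(x) + 4*cos(x)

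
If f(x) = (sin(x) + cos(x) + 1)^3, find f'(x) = 3*sqrt(2)*(sqrt(2)*sin(x + pi/4) + 1)^2*cos(x + pi/4)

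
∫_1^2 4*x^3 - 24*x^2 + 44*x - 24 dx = 1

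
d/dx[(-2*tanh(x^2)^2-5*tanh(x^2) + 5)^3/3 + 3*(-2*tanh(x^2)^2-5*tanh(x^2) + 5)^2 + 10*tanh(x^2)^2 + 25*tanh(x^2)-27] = 2*x*(16*tanh(x^2)^7 + 100*tanh(x^2)^6 + 56*tanh(x^2)^5 - 455*tanh(x^2)^4 - 272*tanh(x^2)^3 + 605*tanh(x^2)^2 + 200*tanh(x^2) - 250)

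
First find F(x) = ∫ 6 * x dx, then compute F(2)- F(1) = 9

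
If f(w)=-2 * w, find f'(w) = -2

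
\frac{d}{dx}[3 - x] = -1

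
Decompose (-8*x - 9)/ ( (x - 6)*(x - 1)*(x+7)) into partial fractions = 47/(104*(x + 7)) + 17/(40*(x - 1)) - 57/(65*(x - 6))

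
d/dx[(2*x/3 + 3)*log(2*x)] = (2*x*log(x) + 2*x*log(2) + 2*x + 9)/(3*x)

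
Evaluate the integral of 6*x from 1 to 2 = 9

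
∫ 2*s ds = s^2 + C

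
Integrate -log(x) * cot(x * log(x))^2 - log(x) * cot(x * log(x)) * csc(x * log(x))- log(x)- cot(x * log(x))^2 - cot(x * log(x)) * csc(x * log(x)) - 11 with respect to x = -10*x + cot(x*log(x)) + csc(x*log(x)) + C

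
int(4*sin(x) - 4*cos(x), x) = -4*sqrt(2)*sin(x + pi/4) + C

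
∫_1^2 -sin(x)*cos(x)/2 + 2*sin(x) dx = -(-2 + cos(1)/2)^2 + (-2 + cos(2)/2)^2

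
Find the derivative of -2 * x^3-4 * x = -6*x^2 - 4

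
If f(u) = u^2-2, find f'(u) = 2*u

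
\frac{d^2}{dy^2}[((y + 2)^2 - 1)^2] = 12*y^2 + 48*y + 44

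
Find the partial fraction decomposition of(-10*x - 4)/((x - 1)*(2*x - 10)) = 7/(4*(x - 1)) - 27/(4*(x - 5))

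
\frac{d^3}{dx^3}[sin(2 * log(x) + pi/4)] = 4*sqrt(2)*(2*sin(2*log(x)) + cos(2*log(x)))/x^3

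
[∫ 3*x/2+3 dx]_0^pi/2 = -3 + 3*(pi/2 + 2)^2/4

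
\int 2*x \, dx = x^2 + C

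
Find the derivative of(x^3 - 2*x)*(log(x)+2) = 3*x^2*log(x) + 7*x^2 - 2*log(x) - 6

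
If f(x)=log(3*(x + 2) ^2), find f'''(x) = 4/(x^3 + 6*x^2 + 12*x + 8)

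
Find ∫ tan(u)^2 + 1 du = tan(u) + C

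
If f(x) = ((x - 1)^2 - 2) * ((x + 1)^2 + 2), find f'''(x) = 24*x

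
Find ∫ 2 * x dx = x^2 + C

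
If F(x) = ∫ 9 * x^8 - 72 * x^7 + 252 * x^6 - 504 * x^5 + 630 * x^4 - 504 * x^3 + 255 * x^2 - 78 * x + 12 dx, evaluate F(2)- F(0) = 4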